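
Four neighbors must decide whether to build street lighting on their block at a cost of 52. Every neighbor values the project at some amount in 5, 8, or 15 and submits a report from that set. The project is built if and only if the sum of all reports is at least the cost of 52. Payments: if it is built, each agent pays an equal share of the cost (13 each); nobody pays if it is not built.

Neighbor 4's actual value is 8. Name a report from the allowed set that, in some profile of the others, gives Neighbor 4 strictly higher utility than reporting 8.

5

Suppose Neighbor 1 reports 15, Neighbor 2 reports 15 and Neighbor 3 reports 15.
Report 8: project built, pays 13, utility 8 - 13 = -5.
Report 5: project not built, utility 0.
So reporting 5 beats truth here (0 > -5).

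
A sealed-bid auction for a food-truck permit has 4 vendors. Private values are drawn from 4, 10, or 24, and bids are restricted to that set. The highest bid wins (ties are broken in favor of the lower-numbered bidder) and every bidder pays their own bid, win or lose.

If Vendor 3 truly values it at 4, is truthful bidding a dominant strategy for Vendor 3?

Yes

Check each profile of the others' bids and compare truth against every alternative bid.
Others bid (4, 4, 24): truth gives -4, best alternative gives -10.
Others bid (4, 10, 4): truth gives -4, best alternative gives -10.
Others bid (4, 10, 10): truth gives -4, best alternative gives -10.
Others bid (4, 10, 24): truth gives -4, best alternative gives -10.
Others bid (4, 24, 4): truth gives -4, best alternative gives -10.
Others bid (4, 24, 10): truth gives -4, best alternative gives -10.
(Remaining 21 profiles checked similarly; truth is weakly best in each.)
In every case the truthful bid is at least as good as any alternative, so it is a dominant strategy.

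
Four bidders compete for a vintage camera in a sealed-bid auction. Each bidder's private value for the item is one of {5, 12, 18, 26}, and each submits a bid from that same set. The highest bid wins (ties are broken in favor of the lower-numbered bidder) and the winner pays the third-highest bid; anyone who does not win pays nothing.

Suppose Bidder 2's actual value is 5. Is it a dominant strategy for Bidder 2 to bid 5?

Check each profile of the others' bids and compare truth against every alternative bid.
Others bid (5, 12, 12): truth gives 0, best alternative gives -7.
Others bid (5, 5, 5): truth gives 0, best alternative gives 0.
Others bid (5, 5, 12): truth gives 0, best alternative gives 0.
Others bid (5, 5, 18): truth gives 0, best alternative gives 0.
Others bid (5, 5, 26): truth gives 0, best alternative gives 0.
Others bid (5, 12, 5): truth gives 0, best alternative gives 0.
(Remaining 58 profiles checked similarly; truth is weakly best in each.)
In every case the truthful bid is at least as good as any alternative, so it is a dominant strategy.

Yes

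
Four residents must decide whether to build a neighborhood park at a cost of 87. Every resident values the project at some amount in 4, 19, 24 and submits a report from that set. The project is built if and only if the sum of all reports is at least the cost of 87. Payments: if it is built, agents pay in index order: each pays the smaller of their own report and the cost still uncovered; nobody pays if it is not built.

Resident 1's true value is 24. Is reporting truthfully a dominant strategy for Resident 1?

No

Consider the case where Resident 2 reports 24, Resident 3 reports 24 and Resident 4 reports 24.
Truthful report 24: project built, pays 24, utility 24 - 24 = 0.
Report 19 instead: project built, pays 19, utility 24 - 19 = 5.
Since 5 > 0, reporting 19 is strictly better here, so truthful reporting is not dominant.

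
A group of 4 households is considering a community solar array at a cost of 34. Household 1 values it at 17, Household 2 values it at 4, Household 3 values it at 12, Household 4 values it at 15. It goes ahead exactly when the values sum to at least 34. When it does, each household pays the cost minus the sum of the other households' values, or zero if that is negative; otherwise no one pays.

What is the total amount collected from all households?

4

Total value 48 ≥ cost 34, so it is built.
Household 1: others sum to 31; max(0, 34 - 31) = 3.
Household 2: others sum to 44; max(0, 34 - 44) = 0.
Household 3: others sum to 36; max(0, 34 - 36) = 0.
Household 4: others sum to 33; max(0, 34 - 33) = 1.
Total collected = 3 + 0 + 0 + 1 = 4.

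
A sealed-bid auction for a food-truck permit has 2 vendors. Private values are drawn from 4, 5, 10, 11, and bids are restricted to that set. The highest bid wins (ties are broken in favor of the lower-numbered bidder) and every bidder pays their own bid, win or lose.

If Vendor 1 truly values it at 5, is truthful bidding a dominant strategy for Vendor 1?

No

Consider the case where Vendor 2 bids 4.
Truthful bid 5: wins, pays 5, utility 5 - 5 = 0.
Bid 4 instead: wins, pays 4, utility 5 - 4 = 1.
Since 1 > 0, bidding 4 is strictly better here, so truthful bidding is not dominant.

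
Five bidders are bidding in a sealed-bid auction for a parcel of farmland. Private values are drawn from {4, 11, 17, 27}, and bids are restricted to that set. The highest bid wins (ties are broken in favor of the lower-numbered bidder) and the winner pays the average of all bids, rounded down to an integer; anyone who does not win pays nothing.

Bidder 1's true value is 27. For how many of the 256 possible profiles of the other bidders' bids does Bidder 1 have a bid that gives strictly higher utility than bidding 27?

Others bid (4, 4, 4, 4): truth gives 19; bid 4 gives 23 > 19. Violating.
Others bid (4, 4, 4, 11): truth gives 17; bid 11 gives 21 > 17. Violating.
Others bid (4, 4, 4, 17): truth gives 16; bid 17 gives 18 > 16. Violating.
Others bid (4, 4, 11, 4): truth gives 17; bid 11 gives 21 > 17. Violating.
Others bid (4, 4, 4, 27): truth gives 14; no alternative beats it.
Others bid (4, 4, 11, 27): truth gives 13; no alternative beats it.
(Checking all 256 profiles: 81 have a profitable deviation, 175 do not.)

81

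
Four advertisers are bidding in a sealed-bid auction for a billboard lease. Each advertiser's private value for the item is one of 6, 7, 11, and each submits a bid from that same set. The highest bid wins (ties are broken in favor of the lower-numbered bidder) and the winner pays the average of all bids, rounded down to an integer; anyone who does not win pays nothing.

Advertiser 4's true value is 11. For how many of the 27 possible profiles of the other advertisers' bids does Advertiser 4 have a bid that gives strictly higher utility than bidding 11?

Others bid (6, 6, 6): truth gives 4; bid 7 gives 5 > 4. Violating.
Others bid (6, 6, 7): truth gives 4; no alternative beats it.
Others bid (6, 6, 11): truth gives 0; no alternative beats it.
(Checking all 27 profiles: 1 has a profitable deviation, 26 do not.)

1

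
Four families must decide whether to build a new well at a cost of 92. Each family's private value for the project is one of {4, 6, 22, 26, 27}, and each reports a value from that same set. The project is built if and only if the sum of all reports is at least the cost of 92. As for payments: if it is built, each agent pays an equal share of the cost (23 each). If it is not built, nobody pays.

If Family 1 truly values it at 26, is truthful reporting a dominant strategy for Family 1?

Check each profile of the others' reports and compare truth against every alternative report.
Others report (22, 22, 22): truth gives 3, best alternative gives 3.
Others report (22, 22, 26): truth gives 3, best alternative gives 3.
Others report (22, 22, 27): truth gives 3, best alternative gives 3.
Others report (22, 26, 22): truth gives 3, best alternative gives 3.
Others report (22, 26, 26): truth gives 3, best alternative gives 3.
Others report (22, 26, 27): truth gives 3, best alternative gives 3.
(Remaining 119 profiles checked similarly; truth is weakly best in each.)
In every case the truthful report is at least as good as any alternative, so it is a dominant strategy.

Yes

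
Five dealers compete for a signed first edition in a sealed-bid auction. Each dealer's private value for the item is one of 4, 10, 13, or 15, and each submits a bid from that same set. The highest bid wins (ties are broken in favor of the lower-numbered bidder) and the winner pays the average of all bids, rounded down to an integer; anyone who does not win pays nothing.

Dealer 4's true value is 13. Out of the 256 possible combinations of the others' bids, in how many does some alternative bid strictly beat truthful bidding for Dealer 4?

Others bid (4, 4, 4, 10): truth gives 6; bid 10 gives 7 > 6. Violating.
Others bid (4, 4, 4, 15): truth gives 0; bid 15 gives 5 > 0. Violating.
Others bid (4, 4, 10, 15): truth gives 0; bid 15 gives 4 > 0. Violating.
Others bid (4, 4, 13, 4): truth gives 0; bid 15 gives 5 > 0. Violating.
Others bid (4, 4, 4, 4): truth gives 8; no alternative beats it.
Others bid (4, 4, 4, 13): truth gives 6; no alternative beats it.
(Checking all 256 profiles: 80 have a profitable deviation, 176 do not.)

80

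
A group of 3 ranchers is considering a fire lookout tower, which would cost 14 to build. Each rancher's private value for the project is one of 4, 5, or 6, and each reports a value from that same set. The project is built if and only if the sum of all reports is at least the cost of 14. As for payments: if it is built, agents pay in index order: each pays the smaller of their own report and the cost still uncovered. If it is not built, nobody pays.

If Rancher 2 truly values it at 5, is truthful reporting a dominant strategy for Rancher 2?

No

Consider the case where Rancher 1 reports 4 and Rancher 3 reports 6.
Truthful report 5: project built, pays 5, utility 5 - 5 = 0.
Report 4 instead: project built, pays 4, utility 5 - 4 = 1.
Since 1 > 0, reporting 4 is strictly better here, so truthful reporting is not dominant.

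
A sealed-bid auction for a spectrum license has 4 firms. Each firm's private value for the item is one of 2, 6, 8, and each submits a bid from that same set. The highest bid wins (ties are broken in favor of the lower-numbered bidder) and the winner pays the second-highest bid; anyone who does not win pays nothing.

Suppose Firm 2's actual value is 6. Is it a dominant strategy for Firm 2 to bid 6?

Yes

Check each profile of the others' bids and compare truth against every alternative bid.
Others bid (2, 2, 2): truth gives 4, best alternative gives 4.
Others bid (2, 2, 6): truth gives 0, best alternative gives 0.
Others bid (2, 2, 8): truth gives 0, best alternative gives 0.
Others bid (2, 6, 2): truth gives 0, best alternative gives 0.
Others bid (2, 6, 6): truth gives 0, best alternative gives 0.
Others bid (2, 6, 8): truth gives 0, best alternative gives 0.
(Remaining 21 profiles checked similarly; truth is weakly best in each.)
In every case the truthful bid is at least as good as any alternative, so it is a dominant strategy.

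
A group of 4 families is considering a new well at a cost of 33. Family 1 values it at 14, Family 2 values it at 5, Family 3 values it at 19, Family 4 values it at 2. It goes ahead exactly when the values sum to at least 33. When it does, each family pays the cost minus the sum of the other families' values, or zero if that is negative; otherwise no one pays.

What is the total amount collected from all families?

Total value 40 ≥ cost 33, so it is built.
Family 1: others sum to 26; max(0, 33 - 26) = 7.
Family 2: others sum to 35; max(0, 33 - 35) = 0.
Family 3: others sum to 21; max(0, 33 - 21) = 12.
Family 4: others sum to 38; max(0, 33 - 38) = 0.
Total collected = 7 + 0 + 12 + 0 = 19.

19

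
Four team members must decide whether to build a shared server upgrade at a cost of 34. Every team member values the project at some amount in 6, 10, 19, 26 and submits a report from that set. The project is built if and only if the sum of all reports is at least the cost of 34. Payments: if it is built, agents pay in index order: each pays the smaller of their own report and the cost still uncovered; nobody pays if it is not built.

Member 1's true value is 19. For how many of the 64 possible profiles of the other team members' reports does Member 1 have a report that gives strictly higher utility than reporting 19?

Others report (6, 6, 19): truth gives 0; report 6 gives 13 > 0. Violating.
Others report (6, 6, 26): truth gives 0; report 6 gives 13 > 0. Violating.
Others report (6, 10, 10): truth gives 0; report 10 gives 9 > 0. Violating.
Others report (6, 10, 19): truth gives 0; report 6 gives 13 > 0. Violating.
Others report (6, 6, 6): truth gives 0; no alternative beats it.
Others report (6, 6, 10): truth gives 0; no alternative beats it.
(Checking all 64 profiles: 60 have a profitable deviation, 4 do not.)

60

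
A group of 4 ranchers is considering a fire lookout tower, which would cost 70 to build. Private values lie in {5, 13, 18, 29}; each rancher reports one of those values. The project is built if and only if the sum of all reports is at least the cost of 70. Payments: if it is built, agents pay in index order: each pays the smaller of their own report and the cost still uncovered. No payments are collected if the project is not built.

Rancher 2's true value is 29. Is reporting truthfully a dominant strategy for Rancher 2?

Consider the case where Rancher 1 reports 5, Rancher 3 reports 18 and Rancher 4 reports 29.
Truthful report 29: project built, pays 29, utility 29 - 29 = 0.
Report 18 instead: project built, pays 18, utility 29 - 18 = 11.
Since 11 > 0, reporting 18 is strictly better here, so truthful reporting is not dominant.

No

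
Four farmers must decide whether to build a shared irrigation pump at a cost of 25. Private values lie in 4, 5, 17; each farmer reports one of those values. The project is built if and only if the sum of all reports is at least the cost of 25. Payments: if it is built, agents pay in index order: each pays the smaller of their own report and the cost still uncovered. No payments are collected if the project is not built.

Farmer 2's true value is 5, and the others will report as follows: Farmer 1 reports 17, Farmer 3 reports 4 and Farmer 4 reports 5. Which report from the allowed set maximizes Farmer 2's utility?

Report 4: project built, pays 4, utility 5 - 4 = 1.
Report 5: project built, pays 5, utility 5 - 5 = 0.
Report 17: project built, pays 8, utility 5 - 8 = -3.
The best choice is 4 with utility 1.

4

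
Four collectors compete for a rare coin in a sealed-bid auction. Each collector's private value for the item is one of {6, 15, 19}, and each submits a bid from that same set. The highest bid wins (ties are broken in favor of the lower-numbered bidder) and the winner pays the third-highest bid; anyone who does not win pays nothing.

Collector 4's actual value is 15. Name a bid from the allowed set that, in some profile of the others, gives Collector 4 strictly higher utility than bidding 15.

19

Suppose Collector 1 bids 6, Collector 2 bids 6 and Collector 3 bids 15.
Bid 15: loses, pays 0, utility 0.
Bid 19: wins, pays 6, utility 15 - 6 = 9.
So bidding 19 beats truth here (9 > 0).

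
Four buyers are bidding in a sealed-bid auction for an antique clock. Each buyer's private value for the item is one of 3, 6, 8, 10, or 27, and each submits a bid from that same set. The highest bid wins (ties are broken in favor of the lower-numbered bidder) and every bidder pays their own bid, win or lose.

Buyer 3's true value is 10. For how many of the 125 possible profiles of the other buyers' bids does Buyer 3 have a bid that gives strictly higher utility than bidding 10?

101

Others bid (3, 3, 3): truth gives 0; bid 6 gives 4 > 0. Violating.
Others bid (3, 3, 6): truth gives 0; bid 6 gives 4 > 0. Violating.
Others bid (3, 3, 8): truth gives 0; bid 8 gives 2 > 0. Violating.
Others bid (3, 3, 27): truth gives -10; bid 3 gives -3 > -10. Violating.
Others bid (3, 3, 10): truth gives 0; no alternative beats it.
Others bid (3, 6, 10): truth gives 0; no alternative beats it.
(Checking all 125 profiles: 101 have a profitable deviation, 24 do not.)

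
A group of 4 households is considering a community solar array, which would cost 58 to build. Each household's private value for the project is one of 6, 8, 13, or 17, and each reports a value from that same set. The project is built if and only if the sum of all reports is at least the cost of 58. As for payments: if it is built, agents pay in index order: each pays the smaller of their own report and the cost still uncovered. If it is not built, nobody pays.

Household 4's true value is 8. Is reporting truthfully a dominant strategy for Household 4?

Check each profile of the others' reports and compare truth against every alternative report.
Others report (17, 17, 17): truth gives 1, best alternative gives 1.
Others report (6, 6, 6): truth gives 0, best alternative gives 0.
Others report (6, 6, 8): truth gives 0, best alternative gives 0.
Others report (6, 6, 13): truth gives 0, best alternative gives 0.
Others report (6, 6, 17): truth gives 0, best alternative gives 0.
Others report (6, 8, 6): truth gives 0, best alternative gives 0.
(Remaining 58 profiles checked similarly; truth is weakly best in each.)
In every case the truthful report is at least as good as any alternative, so it is a dominant strategy.

Yes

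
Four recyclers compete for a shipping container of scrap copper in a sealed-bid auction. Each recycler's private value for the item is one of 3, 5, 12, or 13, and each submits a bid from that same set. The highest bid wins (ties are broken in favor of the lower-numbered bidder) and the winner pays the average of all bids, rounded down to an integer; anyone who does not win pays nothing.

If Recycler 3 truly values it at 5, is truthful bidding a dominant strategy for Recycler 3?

Check each profile of the others' bids and compare truth against every alternative bid.
Others bid (3, 3, 3): truth gives 2, best alternative gives 0.
Others bid (3, 3, 5): truth gives 1, best alternative gives 0.
Others bid (3, 3, 12): truth gives 0, best alternative gives 0.
Others bid (3, 3, 13): truth gives 0, best alternative gives 0.
Others bid (3, 5, 3): truth gives 0, best alternative gives 0.
Others bid (3, 5, 5): truth gives 0, best alternative gives 0.
(Remaining 58 profiles checked similarly; truth is weakly best in each.)
In every case the truthful bid is at least as good as any alternative, so it is a dominant strategy.

Yes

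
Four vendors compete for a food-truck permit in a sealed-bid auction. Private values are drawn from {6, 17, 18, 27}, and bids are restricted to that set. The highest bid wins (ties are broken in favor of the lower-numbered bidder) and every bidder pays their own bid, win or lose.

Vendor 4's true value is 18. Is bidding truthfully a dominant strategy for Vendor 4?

No

Consider the case where Vendor 1 bids 6, Vendor 2 bids 6 and Vendor 3 bids 6.
Truthful bid 18: wins, pays 18, utility 18 - 18 = 0.
Bid 17 instead: wins, pays 17, utility 18 - 17 = 1.
Since 1 > 0, bidding 17 is strictly better here, so truthful bidding is not dominant.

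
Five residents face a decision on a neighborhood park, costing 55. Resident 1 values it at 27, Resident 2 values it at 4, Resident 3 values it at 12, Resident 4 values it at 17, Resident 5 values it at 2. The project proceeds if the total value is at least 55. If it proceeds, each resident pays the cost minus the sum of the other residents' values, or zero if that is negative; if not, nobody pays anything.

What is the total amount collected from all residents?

35

Total value 62 ≥ cost 55, so it is built.
Resident 1: others sum to 35; max(0, 55 - 35) = 20.
Resident 2: others sum to 58; max(0, 55 - 58) = 0.
Resident 3: others sum to 50; max(0, 55 - 50) = 5.
Resident 4: others sum to 45; max(0, 55 - 45) = 10.
Resident 5: others sum to 60; max(0, 55 - 60) = 0.
Total collected = 20 + 0 + 5 + 10 + 0 = 35.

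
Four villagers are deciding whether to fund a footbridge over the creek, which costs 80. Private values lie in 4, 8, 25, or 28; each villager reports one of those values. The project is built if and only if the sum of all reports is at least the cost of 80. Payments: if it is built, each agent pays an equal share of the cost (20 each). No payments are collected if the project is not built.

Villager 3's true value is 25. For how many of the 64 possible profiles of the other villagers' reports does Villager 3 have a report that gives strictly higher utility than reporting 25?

Others report (4, 25, 25): truth gives 0; report 28 gives 5 > 0. Violating.
Others report (25, 4, 25): truth gives 0; report 28 gives 5 > 0. Violating.
Others report (25, 25, 4): truth gives 0; report 28 gives 5 > 0. Violating.
Others report (4, 4, 4): truth gives 0; no alternative beats it.
Others report (4, 4, 8): truth gives 0; no alternative beats it.
(Checking all 64 profiles: 3 have a profitable deviation, 61 do not.)

3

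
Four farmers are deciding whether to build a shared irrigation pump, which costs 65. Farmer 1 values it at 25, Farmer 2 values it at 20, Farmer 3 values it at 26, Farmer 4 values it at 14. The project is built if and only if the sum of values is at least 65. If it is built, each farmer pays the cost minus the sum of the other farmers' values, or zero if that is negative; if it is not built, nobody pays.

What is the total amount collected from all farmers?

Total value 85 ≥ cost 65, so it is built.
Farmer 1: others sum to 60; max(0, 65 - 60) = 5.
Farmer 2: others sum to 65; max(0, 65 - 65) = 0.
Farmer 3: others sum to 59; max(0, 65 - 59) = 6.
Farmer 4: others sum to 71; max(0, 65 - 71) = 0.
Total collected = 5 + 0 + 6 + 0 = 11.

11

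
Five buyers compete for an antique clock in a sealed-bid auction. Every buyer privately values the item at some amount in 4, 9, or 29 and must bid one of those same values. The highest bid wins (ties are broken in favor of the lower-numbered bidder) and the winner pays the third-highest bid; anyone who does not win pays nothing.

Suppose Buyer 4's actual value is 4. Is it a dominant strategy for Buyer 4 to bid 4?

Yes

Check each profile of the others' bids and compare truth against every alternative bid.
Others bid (4, 4, 4, 4): truth gives 0, best alternative gives 0.
Others bid (4, 4, 4, 9): truth gives 0, best alternative gives 0.
Others bid (4, 4, 4, 29): truth gives 0, best alternative gives 0.
Others bid (4, 4, 9, 4): truth gives 0, best alternative gives 0.
Others bid (4, 4, 9, 9): truth gives 0, best alternative gives 0.
Others bid (4, 4, 9, 29): truth gives 0, best alternative gives 0.
(Remaining 75 profiles checked similarly; truth is weakly best in each.)
In every case the truthful bid is at least as good as any alternative, so it is a dominant strategy.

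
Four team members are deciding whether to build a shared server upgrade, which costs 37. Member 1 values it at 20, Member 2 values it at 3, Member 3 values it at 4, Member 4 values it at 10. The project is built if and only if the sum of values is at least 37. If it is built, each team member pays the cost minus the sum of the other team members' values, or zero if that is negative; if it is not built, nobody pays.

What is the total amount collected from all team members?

Total value 37 ≥ cost 37, so it is built.
Member 1: others sum to 17; max(0, 37 - 17) = 20.
Member 2: others sum to 34; max(0, 37 - 34) = 3.
Member 3: others sum to 33; max(0, 37 - 33) = 4.
Member 4: others sum to 27; max(0, 37 - 27) = 10.
Total collected = 20 + 3 + 4 + 10 = 37.

37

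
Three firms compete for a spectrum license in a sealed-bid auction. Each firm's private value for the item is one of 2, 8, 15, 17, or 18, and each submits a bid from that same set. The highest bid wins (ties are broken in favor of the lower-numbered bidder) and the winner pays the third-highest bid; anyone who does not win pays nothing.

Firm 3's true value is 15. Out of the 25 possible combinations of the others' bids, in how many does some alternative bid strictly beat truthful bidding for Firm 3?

Others bid (2, 15): truth gives 0; bid 17 gives 13 > 0. Violating.
Others bid (2, 17): truth gives 0; bid 18 gives 13 > 0. Violating.
Others bid (8, 15): truth gives 0; bid 17 gives 7 > 0. Violating.
Others bid (8, 17): truth gives 0; bid 18 gives 7 > 0. Violating.
Others bid (2, 2): truth gives 13; no alternative beats it.
Others bid (2, 8): truth gives 13; no alternative beats it.
(Checking all 25 profiles: 8 have a profitable deviation, 17 do not.)

8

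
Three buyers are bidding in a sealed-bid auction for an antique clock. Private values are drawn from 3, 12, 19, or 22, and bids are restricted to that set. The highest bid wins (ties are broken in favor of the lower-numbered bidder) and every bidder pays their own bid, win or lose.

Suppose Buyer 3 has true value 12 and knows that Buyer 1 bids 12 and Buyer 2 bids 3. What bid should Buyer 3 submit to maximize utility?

Bid 3: loses but pays 3, utility -3.
Bid 12: loses but pays 12, utility -12.
Bid 19: wins, pays 19, utility 12 - 19 = -7.
Bid 22: wins, pays 22, utility 12 - 22 = -10.
The best choice is 3 with utility -3.

3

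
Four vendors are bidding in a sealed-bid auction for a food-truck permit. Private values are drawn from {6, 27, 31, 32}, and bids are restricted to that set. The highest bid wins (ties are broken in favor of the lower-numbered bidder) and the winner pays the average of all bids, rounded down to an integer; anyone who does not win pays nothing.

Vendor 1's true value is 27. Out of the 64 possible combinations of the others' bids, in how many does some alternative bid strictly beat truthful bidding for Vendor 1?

Others bid (6, 6, 6): truth gives 16; bid 6 gives 21 > 16. Violating.
Others bid (6, 6, 31): truth gives 0; bid 31 gives 9 > 0. Violating.
Others bid (6, 6, 32): truth gives 0; bid 32 gives 8 > 0. Violating.
Others bid (6, 27, 31): truth gives 0; bid 31 gives 4 > 0. Violating.
Others bid (6, 6, 27): truth gives 11; no alternative beats it.
Others bid (6, 27, 6): truth gives 11; no alternative beats it.
(Checking all 64 profiles: 31 have a profitable deviation, 33 do not.)

31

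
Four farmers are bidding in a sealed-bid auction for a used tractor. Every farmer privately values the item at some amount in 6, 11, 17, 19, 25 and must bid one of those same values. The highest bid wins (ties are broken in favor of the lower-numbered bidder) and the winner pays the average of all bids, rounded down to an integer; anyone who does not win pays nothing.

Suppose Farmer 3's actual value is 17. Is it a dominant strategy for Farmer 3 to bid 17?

Consider the case where Farmer 1 bids 6, Farmer 2 bids 6 and Farmer 4 bids 6.
Truthful bid 17: wins, pays 8, utility 17 - 8 = 9.
Bid 11 instead: wins, pays 7, utility 17 - 7 = 10.
Since 10 > 9, bidding 11 is strictly better here, so truthful bidding is not dominant.

No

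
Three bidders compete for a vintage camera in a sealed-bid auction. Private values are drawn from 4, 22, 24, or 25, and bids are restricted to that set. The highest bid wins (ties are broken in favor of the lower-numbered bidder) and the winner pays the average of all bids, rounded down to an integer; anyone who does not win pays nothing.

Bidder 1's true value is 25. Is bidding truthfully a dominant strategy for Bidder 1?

No

Consider the case where Bidder 2 bids 4 and Bidder 3 bids 4.
Truthful bid 25: wins, pays 11, utility 25 - 11 = 14.
Bid 4 instead: wins, pays 4, utility 25 - 4 = 21.
Since 21 > 14, bidding 4 is strictly better here, so truthful bidding is not dominant.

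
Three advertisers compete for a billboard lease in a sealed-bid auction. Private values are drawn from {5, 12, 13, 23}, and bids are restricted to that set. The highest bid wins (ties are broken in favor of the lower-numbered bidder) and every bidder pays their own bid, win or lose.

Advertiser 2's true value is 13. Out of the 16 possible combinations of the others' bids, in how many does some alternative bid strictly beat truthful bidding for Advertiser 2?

Others bid (5, 5): truth gives 0; bid 12 gives 1 > 0. Violating.
Others bid (5, 12): truth gives 0; bid 12 gives 1 > 0. Violating.
Others bid (5, 23): truth gives -13; bid 5 gives -5 > -13. Violating.
Others bid (12, 23): truth gives -13; bid 5 gives -5 > -13. Violating.
Others bid (5, 13): truth gives 0; no alternative beats it.
Others bid (12, 5): truth gives 0; no alternative beats it.
(Checking all 16 profiles: 12 have a profitable deviation, 4 do not.)

12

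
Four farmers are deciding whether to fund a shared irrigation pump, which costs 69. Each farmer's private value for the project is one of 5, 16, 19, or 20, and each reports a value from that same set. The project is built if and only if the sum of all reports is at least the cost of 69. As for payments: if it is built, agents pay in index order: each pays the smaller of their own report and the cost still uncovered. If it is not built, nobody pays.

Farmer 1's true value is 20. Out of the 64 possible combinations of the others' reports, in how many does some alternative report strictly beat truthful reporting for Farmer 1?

Others report (16, 16, 19): truth gives 0; report 19 gives 1 > 0. Violating.
Others report (16, 16, 20): truth gives 0; report 19 gives 1 > 0. Violating.
Others report (16, 19, 16): truth gives 0; report 19 gives 1 > 0. Violating.
Others report (16, 19, 19): truth gives 0; report 16 gives 4 > 0. Violating.
Others report (5, 5, 5): truth gives 0; no alternative beats it.
Others report (5, 5, 16): truth gives 0; no alternative beats it.
(Checking all 64 profiles: 26 have a profitable deviation, 38 do not.)

26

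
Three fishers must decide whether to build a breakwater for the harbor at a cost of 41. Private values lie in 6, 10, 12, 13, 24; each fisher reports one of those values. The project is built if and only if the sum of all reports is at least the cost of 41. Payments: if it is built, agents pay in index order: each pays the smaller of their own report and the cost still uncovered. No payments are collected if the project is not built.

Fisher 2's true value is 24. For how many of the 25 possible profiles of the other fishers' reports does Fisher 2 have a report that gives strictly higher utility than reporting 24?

Others report (6, 24): truth gives 0; report 12 gives 12 > 0. Violating.
Others report (10, 24): truth gives 0; report 10 gives 14 > 0. Violating.
Others report (12, 24): truth gives 0; report 6 gives 18 > 0. Violating.
Others report (13, 24): truth gives 0; report 6 gives 18 > 0. Violating.
Others report (6, 6): truth gives 0; no alternative beats it.
Others report (6, 10): truth gives 0; no alternative beats it.
(Checking all 25 profiles: 9 have a profitable deviation, 16 do not.)

9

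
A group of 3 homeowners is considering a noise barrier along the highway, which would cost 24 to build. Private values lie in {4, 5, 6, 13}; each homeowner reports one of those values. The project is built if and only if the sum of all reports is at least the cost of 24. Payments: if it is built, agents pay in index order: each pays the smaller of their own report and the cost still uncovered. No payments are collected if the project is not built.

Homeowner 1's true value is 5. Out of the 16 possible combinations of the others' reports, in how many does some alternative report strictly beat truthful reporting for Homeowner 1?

Others report (13, 13): truth gives 0; report 4 gives 1 > 0. Violating.
Others report (4, 4): truth gives 0; no alternative beats it.
Others report (4, 5): truth gives 0; no alternative beats it.
(Checking all 16 profiles: 1 has a profitable deviation, 15 do not.)

1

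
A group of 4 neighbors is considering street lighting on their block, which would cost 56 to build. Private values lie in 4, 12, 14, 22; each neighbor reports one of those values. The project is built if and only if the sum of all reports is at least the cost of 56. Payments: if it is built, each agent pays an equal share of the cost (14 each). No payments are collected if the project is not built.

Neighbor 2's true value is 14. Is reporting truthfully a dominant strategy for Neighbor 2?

Check each profile of the others' reports and compare truth against every alternative report.
Others report (4, 4, 4): truth gives 0, best alternative gives 0.
Others report (4, 4, 12): truth gives 0, best alternative gives 0.
Others report (4, 4, 14): truth gives 0, best alternative gives 0.
Others report (4, 4, 22): truth gives 0, best alternative gives 0.
Others report (4, 12, 4): truth gives 0, best alternative gives 0.
Others report (4, 12, 12): truth gives 0, best alternative gives 0.
(Remaining 58 profiles checked similarly; truth is weakly best in each.)
In every case the truthful report is at least as good as any alternative, so it is a dominant strategy.

Yes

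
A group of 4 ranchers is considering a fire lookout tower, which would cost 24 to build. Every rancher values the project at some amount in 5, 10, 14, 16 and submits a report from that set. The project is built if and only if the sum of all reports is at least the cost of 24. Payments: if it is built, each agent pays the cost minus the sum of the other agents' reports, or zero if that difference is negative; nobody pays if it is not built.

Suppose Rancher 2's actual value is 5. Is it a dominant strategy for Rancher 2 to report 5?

Yes

Check each profile of the others' reports and compare truth against every alternative report.
Others report (5, 5, 5): truth gives 0, best alternative gives -4.
Others report (5, 5, 14): truth gives 5, best alternative gives 5.
Others report (5, 5, 16): truth gives 5, best alternative gives 5.
Others report (5, 10, 10): truth gives 5, best alternative gives 5.
Others report (5, 10, 14): truth gives 5, best alternative gives 5.
Others report (5, 10, 16): truth gives 5, best alternative gives 5.
(Remaining 58 profiles checked similarly; truth is weakly best in each.)
In every case the truthful report is at least as good as any alternative, so it is a dominant strategy.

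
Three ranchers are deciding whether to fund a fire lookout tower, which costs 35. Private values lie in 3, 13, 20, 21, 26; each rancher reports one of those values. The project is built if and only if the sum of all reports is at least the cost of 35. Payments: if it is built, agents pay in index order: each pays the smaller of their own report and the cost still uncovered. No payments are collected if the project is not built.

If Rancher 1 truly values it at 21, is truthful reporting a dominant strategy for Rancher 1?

Consider the case where Rancher 2 reports 3 and Rancher 3 reports 13.
Truthful report 21: project built, pays 21, utility 21 - 21 = 0.
Report 20 instead: project built, pays 20, utility 21 - 20 = 1.
Since 1 > 0, reporting 20 is strictly better here, so truthful reporting is not dominant.

No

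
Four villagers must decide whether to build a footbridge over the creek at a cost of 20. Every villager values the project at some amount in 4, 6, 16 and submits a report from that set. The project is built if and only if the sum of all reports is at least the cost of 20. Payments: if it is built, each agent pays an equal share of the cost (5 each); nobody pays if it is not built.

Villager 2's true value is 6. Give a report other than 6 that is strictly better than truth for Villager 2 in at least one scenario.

Suppose Villager 1 reports 4, Villager 3 reports 4 and Villager 4 reports 4.
Report 6: project not built, utility 0.
Report 16: project built, pays 5, utility 6 - 5 = 1.
So reporting 16 beats truth here (1 > 0).

16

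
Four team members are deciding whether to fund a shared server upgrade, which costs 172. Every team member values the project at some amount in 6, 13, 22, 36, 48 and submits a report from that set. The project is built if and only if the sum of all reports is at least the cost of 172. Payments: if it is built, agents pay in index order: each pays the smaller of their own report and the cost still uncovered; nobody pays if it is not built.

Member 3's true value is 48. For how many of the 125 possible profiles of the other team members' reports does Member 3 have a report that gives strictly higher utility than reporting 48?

Others report (48, 48, 48): truth gives 0; report 36 gives 12 > 0. Violating.
Others report (6, 6, 6): truth gives 0; no alternative beats it.
Others report (6, 6, 13): truth gives 0; no alternative beats it.
(Checking all 125 profiles: 1 has a profitable deviation, 124 do not.)

1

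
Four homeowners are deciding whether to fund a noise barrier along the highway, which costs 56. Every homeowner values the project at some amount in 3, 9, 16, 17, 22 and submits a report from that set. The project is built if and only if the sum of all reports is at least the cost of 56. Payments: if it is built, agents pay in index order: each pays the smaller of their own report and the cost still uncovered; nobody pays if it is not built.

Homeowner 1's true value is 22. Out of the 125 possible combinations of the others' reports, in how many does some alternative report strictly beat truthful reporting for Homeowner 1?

72

Others report (3, 16, 22): truth gives 0; report 16 gives 6 > 0. Violating.
Others report (3, 17, 22): truth gives 0; report 16 gives 6 > 0. Violating.
Others report (3, 22, 16): truth gives 0; report 16 gives 6 > 0. Violating.
Others report (3, 22, 17): truth gives 0; report 16 gives 6 > 0. Violating.
Others report (3, 3, 3): truth gives 0; no alternative beats it.
Others report (3, 3, 9): truth gives 0; no alternative beats it.
(Checking all 125 profiles: 72 have a profitable deviation, 53 do not.)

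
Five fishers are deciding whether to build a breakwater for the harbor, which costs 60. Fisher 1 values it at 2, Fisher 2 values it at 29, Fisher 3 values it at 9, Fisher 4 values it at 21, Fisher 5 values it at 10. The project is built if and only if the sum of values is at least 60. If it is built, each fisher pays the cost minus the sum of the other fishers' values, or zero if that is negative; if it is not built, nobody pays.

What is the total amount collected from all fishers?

28

Total value 71 ≥ cost 60, so it is built.
Fisher 1: others sum to 69; max(0, 60 - 69) = 0.
Fisher 2: others sum to 42; max(0, 60 - 42) = 18.
Fisher 3: others sum to 62; max(0, 60 - 62) = 0.
Fisher 4: others sum to 50; max(0, 60 - 50) = 10.
Fisher 5: others sum to 61; max(0, 60 - 61) = 0.
Total collected = 0 + 18 + 0 + 10 + 0 = 28.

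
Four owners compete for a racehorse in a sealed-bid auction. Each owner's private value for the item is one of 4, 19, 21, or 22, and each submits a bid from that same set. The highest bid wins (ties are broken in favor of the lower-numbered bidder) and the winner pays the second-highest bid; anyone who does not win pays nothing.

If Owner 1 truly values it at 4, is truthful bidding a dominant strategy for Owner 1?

Check each profile of the others' bids and compare truth against every alternative bid.
Others bid (4, 4, 19): truth gives 0, best alternative gives -15.
Others bid (4, 19, 4): truth gives 0, best alternative gives -15.
Others bid (4, 19, 19): truth gives 0, best alternative gives -15.
Others bid (19, 4, 4): truth gives 0, best alternative gives -15.
Others bid (19, 4, 19): truth gives 0, best alternative gives -15.
Others bid (19, 19, 4): truth gives 0, best alternative gives -15.
(Remaining 58 profiles checked similarly; truth is weakly best in each.)
In every case the truthful bid is at least as good as any alternative, so it is a dominant strategy.

Yes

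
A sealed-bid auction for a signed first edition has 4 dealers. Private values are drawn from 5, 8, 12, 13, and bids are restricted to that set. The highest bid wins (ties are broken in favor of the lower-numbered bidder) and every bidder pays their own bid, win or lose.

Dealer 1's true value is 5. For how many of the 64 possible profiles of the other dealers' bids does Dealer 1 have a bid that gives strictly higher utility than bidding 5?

7

Others bid (5, 5, 8): truth gives -5; bid 8 gives -3 > -5. Violating.
Others bid (5, 8, 5): truth gives -5; bid 8 gives -3 > -5. Violating.
Others bid (5, 8, 8): truth gives -5; bid 8 gives -3 > -5. Violating.
Others bid (8, 5, 5): truth gives -5; bid 8 gives -3 > -5. Violating.
Others bid (5, 5, 5): truth gives 0; no alternative beats it.
Others bid (5, 5, 12): truth gives -5; no alternative beats it.
(Checking all 64 profiles: 7 have a profitable deviation, 57 do not.)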